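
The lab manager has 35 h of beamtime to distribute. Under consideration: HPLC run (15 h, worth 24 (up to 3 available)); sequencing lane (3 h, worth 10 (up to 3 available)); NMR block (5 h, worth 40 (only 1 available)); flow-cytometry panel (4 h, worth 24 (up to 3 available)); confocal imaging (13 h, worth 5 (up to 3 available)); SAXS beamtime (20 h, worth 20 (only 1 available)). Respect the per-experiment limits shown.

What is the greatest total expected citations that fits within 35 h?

Filling by ratio: 3×sequencing lane + NMR block + 3×flow-cytometry panel for 142, with 9 h left unused.
Replace 2×sequencing lane with HPLC run: the trade gains 4 net, giving 146 at 35 h.
Nothing else within 35 h beats 146.

146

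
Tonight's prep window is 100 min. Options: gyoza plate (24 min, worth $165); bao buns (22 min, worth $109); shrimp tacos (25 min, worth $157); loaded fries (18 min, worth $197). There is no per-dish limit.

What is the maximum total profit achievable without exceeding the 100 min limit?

The ratio ordering already packs tightly: 5×loaded fries, 90 min, 985.
Every other selection either busts 100 min or fails to beat 985.

985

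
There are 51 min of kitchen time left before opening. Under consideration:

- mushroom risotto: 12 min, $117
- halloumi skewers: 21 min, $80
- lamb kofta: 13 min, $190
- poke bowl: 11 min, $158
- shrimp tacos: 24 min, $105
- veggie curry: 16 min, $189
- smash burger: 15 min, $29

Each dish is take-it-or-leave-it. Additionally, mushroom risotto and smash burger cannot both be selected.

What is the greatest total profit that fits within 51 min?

Density check — lamb kofta 14.62, poke bowl 14.36, veggie curry 11.81 are the best per min.
Lamb kofta + poke bowl + veggie curry uses 40 of the 51 min and totals 537.

537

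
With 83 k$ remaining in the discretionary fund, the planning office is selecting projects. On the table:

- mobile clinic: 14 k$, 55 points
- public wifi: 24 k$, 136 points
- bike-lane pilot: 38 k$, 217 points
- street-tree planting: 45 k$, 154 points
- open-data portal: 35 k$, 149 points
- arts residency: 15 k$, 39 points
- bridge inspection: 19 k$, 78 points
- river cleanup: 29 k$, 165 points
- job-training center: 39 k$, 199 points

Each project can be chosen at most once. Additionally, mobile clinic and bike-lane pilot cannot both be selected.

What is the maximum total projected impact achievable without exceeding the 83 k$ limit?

Public wifi + bike-lane pilot + bridge inspection uses 81 of the 83 k$ and totals 431.

431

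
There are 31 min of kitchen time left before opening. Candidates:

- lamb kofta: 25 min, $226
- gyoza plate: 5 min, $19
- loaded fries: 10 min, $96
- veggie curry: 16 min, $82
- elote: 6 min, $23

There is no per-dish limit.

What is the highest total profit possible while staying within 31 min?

The ratio ordering already packs tightly: 3×loaded fries, 30 min, 288.
Nothing else within 31 min beats 288.

288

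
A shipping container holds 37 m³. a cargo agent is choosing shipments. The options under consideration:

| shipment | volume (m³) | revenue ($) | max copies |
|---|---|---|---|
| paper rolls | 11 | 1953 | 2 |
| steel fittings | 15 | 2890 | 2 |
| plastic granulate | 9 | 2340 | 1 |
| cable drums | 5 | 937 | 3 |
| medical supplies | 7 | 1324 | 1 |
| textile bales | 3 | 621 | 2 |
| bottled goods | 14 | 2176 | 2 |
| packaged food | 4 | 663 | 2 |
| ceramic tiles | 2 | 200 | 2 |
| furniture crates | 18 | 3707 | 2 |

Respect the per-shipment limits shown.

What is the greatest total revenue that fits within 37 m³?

Greedy by ratio would take plastic granulate + 2×textile bales + packaged food + furniture crates: 37 m³ used, total 7952.
The 7 m³ tied up in textile bales and packaged food is better spent on medical supplies — total rises to 7992 (37 m³).
No other feasible combination exceeds 7992.

7992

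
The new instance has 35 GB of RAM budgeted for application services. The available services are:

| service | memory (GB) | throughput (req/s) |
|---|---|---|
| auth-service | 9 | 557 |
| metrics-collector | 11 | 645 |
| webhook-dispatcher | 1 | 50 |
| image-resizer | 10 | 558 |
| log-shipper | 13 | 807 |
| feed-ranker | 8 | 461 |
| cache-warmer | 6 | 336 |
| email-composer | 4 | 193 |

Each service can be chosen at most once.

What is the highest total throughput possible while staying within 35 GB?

2068

The ratio heuristic lands on auth-service + metrics-collector + webhook-dispatcher + log-shipper (2059) but leaves 1 GB idle.
Replace metrics-collector with feed-ranker + email-composer: the trade gains 9 net, giving 2068 at 35 GB.
The closest alternative, metrics-collector + webhook-dispatcher + image-resizer + log-shipper, reaches only 2060.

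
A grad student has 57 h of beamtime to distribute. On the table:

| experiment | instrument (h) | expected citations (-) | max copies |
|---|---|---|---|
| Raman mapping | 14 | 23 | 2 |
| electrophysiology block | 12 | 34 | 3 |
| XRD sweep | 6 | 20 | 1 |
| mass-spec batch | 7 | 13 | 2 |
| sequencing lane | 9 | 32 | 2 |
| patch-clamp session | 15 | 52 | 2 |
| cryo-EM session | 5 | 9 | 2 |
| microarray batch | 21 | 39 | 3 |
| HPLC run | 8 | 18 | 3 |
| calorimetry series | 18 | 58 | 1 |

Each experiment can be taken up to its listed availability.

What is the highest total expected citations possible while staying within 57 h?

194

The ratio heuristic lands on XRD sweep + 2×sequencing lane + 2×patch-clamp session (188) but leaves 3 h idle.
Dropping XRD sweep and sequencing lane frees 15 h; slotting in calorimetry series (18 h) lifts the total to 194 at 57 h.
Every other selection either busts 57 h or exceeds an availability limit or fails to beat 194.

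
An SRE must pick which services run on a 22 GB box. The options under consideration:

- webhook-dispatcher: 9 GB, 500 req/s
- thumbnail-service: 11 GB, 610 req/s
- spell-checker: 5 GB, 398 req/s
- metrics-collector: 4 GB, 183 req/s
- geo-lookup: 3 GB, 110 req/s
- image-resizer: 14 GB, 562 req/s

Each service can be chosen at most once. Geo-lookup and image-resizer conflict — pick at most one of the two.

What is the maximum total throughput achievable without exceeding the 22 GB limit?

1191

Best packing: thumbnail-service + spell-checker + metrics-collector — 20 GB, 1191 total.
Webhook-dispatcher + spell-checker + metrics-collector + geo-lookup matches that 1191 at 21 GB; no feasible combination exceeds it.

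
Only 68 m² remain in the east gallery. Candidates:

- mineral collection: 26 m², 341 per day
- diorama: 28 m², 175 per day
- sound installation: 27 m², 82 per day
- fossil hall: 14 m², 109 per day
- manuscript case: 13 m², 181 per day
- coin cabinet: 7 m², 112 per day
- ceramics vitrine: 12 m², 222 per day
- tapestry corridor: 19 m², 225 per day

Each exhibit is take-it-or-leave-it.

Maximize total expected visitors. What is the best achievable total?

900

Density check — ceramics vitrine 18.50, coin cabinet 16.00, manuscript case 13.92 are the best per m².
Taking the top-ratio exhibits first gives mineral collection + manuscript case + coin cabinet + ceramics vitrine for 856 (58 m²).
Dropping manuscript case frees 13 m²; slotting in tapestry corridor (19 m²) lifts the total to 900 at 64 m².
The spare 4 m² is too small for any remaining exhibit, and no exchange beats 900.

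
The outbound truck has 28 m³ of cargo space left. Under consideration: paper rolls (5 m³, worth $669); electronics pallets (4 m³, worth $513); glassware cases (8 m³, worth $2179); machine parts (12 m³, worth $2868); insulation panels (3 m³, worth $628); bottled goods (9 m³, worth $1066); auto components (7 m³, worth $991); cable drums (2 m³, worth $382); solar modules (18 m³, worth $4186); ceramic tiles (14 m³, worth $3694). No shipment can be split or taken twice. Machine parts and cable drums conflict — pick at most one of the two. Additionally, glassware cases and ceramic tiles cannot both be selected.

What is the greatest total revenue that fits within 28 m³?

Taking glassware cases + cable drums + solar modules: 28 m³ used, 6747 in revenue.
Runner-up machine parts + ceramic tiles tops out at 6562.

6747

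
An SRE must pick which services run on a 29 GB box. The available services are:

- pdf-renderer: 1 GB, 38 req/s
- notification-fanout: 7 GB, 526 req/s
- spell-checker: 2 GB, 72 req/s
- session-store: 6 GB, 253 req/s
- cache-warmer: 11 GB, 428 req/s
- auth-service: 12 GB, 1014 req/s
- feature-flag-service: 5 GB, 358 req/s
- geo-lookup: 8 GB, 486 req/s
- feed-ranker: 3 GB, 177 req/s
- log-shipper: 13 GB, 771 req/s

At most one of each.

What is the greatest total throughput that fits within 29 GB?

2147

The ratio heuristic lands on pdf-renderer + notification-fanout + auth-service + feature-flag-service + feed-ranker (2113) but leaves 1 GB idle.
Replace pdf-renderer with spell-checker: the trade gains 34 net, giving 2147 at 29 GB.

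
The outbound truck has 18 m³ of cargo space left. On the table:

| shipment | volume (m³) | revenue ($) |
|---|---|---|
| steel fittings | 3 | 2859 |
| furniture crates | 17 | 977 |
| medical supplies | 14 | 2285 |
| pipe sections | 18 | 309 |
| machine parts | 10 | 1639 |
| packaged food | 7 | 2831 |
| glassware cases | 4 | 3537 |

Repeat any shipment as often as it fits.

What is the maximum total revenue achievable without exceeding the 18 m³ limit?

17154

The ratio ordering already packs tightly: 6×steel fittings, 18 m³, 17154.
Every other selection either busts 18 m³ or fails to beat 17154.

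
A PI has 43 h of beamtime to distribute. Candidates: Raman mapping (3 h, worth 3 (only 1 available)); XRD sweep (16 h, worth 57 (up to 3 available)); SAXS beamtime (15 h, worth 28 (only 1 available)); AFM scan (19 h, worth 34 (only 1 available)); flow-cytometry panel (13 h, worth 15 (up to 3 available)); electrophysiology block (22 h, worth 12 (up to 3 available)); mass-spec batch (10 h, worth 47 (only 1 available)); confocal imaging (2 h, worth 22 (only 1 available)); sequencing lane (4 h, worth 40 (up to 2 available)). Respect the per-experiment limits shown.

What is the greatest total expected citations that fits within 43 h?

By expected citations per h: confocal imaging 11.00, sequencing lane 10.00, mass-spec batch 4.70, XRD sweep 3.56 lead.
A density-first pass picks Raman mapping + XRD sweep + mass-spec batch + confocal imaging + 2×sequencing lane — 209 at 39 h.
Dropping Raman mapping and mass-spec batch frees 13 h; slotting in XRD sweep (16 h) lifts the total to 216 at 42 h.
That's the maximum — no swap from here does better than 216.

216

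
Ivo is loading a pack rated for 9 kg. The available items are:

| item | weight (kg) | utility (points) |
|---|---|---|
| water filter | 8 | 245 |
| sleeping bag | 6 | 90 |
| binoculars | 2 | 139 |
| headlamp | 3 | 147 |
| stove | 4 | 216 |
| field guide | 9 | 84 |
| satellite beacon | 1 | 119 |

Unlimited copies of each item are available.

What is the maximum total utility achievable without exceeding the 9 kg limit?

By utility per kg: satellite beacon 119.00, binoculars 69.50, stove 54.00 lead.
Taking 9×satellite beacon: 9 kg used, 1071 in utility.
Nothing else within 9 kg beats 1071.

1071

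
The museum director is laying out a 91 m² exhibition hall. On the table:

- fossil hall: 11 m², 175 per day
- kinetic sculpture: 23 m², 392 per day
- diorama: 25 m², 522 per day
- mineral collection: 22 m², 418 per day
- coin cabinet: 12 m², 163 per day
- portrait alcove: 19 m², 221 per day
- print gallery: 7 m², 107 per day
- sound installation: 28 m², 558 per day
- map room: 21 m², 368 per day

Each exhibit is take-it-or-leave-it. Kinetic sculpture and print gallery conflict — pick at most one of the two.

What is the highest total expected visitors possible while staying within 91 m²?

Greedy by ratio would take fossil hall + diorama + mineral collection + sound installation: 86 m² used, total 1673.
Replace fossil hall and sound installation with kinetic sculpture + map room: the trade gains 27 net, giving 1700 at 91 m².
No other feasible combination exceeds 1700.

1700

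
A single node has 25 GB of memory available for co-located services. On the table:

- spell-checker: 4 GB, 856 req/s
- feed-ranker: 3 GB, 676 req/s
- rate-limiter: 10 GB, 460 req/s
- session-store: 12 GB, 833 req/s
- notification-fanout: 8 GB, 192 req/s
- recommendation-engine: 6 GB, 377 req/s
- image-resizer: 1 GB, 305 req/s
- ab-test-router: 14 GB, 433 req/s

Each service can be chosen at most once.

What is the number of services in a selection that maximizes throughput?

4

Optimal total is 2742.
One optimal bundle: spell-checker + feed-ranker + session-store + recommendation-engine (25 GB).
All optima have 4 services.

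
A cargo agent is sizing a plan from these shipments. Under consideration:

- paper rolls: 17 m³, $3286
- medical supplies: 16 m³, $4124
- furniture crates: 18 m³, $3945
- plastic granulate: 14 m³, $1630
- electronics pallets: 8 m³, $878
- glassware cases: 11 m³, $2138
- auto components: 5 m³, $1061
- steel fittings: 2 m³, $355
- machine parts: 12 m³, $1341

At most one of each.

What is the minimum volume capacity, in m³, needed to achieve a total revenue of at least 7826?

34

Minimise m³ subject to total revenue ≥ 7826.
medical supplies + furniture crates: 8069 revenue at 34 m³.
Below 34 m³ the best achievable stays under 7826.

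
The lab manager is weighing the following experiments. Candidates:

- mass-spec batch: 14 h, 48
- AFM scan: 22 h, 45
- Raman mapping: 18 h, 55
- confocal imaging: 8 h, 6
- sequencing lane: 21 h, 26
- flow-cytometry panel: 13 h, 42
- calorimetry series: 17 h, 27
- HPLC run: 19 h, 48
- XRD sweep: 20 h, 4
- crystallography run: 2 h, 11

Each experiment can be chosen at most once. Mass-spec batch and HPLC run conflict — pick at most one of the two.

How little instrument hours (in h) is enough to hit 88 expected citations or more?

27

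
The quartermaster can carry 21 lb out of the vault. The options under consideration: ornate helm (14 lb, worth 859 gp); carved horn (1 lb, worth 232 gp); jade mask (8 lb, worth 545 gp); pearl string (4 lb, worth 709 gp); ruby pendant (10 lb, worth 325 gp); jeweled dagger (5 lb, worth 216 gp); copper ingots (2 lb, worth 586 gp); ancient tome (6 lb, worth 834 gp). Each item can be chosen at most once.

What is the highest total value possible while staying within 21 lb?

2906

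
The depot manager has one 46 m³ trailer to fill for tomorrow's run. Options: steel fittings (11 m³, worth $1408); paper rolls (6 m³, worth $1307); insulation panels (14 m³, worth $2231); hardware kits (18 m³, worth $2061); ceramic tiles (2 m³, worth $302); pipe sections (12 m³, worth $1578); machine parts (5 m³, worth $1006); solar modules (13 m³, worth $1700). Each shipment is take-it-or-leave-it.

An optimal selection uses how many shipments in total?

5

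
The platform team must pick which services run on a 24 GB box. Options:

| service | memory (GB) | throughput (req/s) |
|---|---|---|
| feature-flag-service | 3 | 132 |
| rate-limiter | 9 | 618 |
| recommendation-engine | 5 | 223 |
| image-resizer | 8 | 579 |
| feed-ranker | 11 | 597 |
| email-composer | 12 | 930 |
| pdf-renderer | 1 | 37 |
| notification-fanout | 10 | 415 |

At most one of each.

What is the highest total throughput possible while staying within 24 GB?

A density-first pass picks feature-flag-service + image-resizer + email-composer + pdf-renderer — 1678 at 24 GB.
Dropping image-resizer and pdf-renderer frees 9 GB; slotting in rate-limiter (9 GB) lifts the total to 1680 at 24 GB.
The closest alternative, feature-flag-service + image-resizer + email-composer + pdf-renderer, reaches only 1678.

1680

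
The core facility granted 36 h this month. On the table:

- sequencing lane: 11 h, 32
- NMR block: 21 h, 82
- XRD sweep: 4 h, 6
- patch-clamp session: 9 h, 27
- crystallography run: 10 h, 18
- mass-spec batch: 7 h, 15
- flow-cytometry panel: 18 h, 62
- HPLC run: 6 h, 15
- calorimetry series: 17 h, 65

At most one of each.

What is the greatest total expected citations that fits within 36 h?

127

A density-first pass picks NMR block + patch-clamp session + HPLC run — 124 at 36 h.
But flow-cytometry panel + calorimetry series fits in 35 h and reaches 127.
Next best is NMR block + patch-clamp session + HPLC run at 124 (36 h) — short by 3.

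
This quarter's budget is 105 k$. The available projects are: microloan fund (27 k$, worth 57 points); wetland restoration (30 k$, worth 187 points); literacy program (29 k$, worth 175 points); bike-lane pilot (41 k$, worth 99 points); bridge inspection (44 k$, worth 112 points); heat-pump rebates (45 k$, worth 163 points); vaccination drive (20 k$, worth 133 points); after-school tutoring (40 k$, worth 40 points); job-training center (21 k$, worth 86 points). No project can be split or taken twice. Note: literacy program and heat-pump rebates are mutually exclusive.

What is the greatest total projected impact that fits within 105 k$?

581

By projected impact per k$: vaccination drive 6.65, wetland restoration 6.23, literacy program 6.03 lead.
The ratio ordering already packs tightly: wetland restoration + literacy program + vaccination drive + job-training center, 100 k$, 581.
Next best is wetland restoration + literacy program + vaccination drive at 495 (79 k$) — short by 86.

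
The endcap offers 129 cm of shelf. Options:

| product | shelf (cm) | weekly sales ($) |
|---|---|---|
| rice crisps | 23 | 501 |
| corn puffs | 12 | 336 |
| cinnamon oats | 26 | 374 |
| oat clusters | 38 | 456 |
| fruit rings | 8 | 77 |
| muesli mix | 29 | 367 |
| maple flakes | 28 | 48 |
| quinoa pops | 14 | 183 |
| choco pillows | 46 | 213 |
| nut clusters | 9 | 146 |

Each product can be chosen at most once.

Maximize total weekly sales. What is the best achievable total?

2034

A density-first pass picks rice crisps + corn puffs + cinnamon oats + fruit rings + muesli mix + quinoa pops + nut clusters — 1984 at 121 cm.
Dropping fruit rings and quinoa pops and nut clusters frees 31 cm; slotting in oat clusters (38 cm) lifts the total to 2034 at 128 cm.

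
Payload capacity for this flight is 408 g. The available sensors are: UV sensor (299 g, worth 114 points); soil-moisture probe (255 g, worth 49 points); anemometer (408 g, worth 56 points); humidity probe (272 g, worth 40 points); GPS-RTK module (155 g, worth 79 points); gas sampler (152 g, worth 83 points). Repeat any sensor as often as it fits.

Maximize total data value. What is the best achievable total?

166

Best packing: 2×gas sampler — 304 g, 166 total.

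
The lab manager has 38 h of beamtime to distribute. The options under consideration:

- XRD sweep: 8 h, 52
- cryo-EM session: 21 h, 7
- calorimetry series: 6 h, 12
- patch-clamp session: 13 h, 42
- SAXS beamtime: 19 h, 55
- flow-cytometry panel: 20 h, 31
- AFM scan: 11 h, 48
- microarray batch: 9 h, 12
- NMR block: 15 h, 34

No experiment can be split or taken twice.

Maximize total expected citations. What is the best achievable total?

155

Ranking by ratio (expected citations/h): XRD sweep 6.50, AFM scan 4.36, patch-clamp session 3.23, SAXS beamtime 2.89.
A density-first pass picks XRD sweep + calorimetry series + patch-clamp session + AFM scan — 154 at 38 h.
Dropping calorimetry series and patch-clamp session frees 19 h; slotting in SAXS beamtime (19 h) lifts the total to 155 at 38 h.
Runner-up XRD sweep + calorimetry series + patch-clamp session + AFM scan tops out at 154.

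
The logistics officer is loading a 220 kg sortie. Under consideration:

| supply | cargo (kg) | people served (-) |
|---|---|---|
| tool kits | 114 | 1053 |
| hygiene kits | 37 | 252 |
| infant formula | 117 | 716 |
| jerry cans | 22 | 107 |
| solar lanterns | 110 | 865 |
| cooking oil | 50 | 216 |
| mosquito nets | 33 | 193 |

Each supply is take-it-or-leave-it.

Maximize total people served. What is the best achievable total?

The ratio ordering already packs tightly: tool kits + hygiene kits + jerry cans + mosquito nets, 206 kg, 1605.
The closest alternative, tool kits + jerry cans + cooking oil + mosquito nets, reaches only 1569.

1605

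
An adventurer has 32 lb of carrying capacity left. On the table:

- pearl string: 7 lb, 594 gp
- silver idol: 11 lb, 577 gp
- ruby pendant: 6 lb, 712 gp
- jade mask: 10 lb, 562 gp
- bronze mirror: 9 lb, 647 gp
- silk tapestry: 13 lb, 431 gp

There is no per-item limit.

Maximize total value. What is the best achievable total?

3560

Density check — ruby pendant 118.67, pearl string 84.86, bronze mirror 71.89, jade mask 56.20 are the best per lb.
Best packing: 5×ruby pendant — 30 lb, 3560 total.
The spare 2 lb is too small for any remaining item, and no exchange beats 3560.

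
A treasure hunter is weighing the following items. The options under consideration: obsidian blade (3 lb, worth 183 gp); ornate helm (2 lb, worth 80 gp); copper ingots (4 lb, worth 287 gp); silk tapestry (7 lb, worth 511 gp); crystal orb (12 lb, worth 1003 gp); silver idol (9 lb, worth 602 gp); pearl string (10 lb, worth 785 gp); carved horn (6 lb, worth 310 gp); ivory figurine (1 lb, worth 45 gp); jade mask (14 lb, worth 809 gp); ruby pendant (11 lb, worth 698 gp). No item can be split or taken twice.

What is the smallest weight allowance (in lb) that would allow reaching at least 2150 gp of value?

28

Need the lightest bundle worth ≥ 2150.
ornate helm + copper ingots + crystal orb + pearl string: 2155 value at 28 lb.
Below 28 lb the best achievable stays under 2150.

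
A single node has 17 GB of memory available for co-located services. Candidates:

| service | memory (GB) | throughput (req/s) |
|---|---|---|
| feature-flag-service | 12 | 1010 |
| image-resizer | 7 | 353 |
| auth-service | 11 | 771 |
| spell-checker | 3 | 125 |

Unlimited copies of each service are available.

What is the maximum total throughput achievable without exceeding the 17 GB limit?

Ranking by ratio (throughput/GB): feature-flag-service 84.17, auth-service 70.09, image-resizer 50.43, spell-checker 41.67.
The ratio ordering already packs tightly: feature-flag-service + spell-checker, 15 GB, 1135.

1135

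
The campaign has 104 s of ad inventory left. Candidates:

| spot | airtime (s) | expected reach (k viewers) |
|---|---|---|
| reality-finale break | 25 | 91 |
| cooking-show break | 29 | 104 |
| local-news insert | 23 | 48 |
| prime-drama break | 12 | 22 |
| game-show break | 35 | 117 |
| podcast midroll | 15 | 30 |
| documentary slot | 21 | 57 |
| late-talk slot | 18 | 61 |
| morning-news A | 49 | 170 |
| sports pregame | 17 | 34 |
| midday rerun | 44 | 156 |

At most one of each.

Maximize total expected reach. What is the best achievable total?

365

Density check — reality-finale break 3.64, cooking-show break 3.59, midday rerun 3.55 are the best per s.
Taking the top-ratio spots first gives reality-finale break + cooking-show break + midday rerun for 351 (98 s).
The 44 s tied up in midday rerun is better spent on morning-news A — total rises to 365 (103 s).
Next best is reality-finale break + game-show break + midday rerun at 364 (104 s) — short by 1.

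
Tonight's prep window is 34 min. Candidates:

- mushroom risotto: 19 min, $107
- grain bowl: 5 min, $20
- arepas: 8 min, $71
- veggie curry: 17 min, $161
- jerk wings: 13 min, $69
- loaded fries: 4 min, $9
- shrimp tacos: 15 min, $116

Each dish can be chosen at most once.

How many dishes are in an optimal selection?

Best achievable profit is 277.
One optimal bundle: veggie curry + shrimp tacos (32 min).
Any selection reaching 277 contains exactly 2 dishes.

2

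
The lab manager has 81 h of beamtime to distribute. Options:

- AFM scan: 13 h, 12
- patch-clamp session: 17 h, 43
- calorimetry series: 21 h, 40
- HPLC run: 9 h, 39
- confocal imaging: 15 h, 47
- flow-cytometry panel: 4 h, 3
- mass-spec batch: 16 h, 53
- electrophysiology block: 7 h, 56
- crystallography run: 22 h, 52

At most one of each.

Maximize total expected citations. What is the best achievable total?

254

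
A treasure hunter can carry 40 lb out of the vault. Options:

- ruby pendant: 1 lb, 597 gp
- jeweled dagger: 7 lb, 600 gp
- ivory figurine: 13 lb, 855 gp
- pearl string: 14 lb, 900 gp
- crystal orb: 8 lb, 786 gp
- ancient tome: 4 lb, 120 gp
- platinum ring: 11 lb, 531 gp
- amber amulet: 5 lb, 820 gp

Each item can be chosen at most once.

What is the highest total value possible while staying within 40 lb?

By value per lb: ruby pendant 597.00, amber amulet 164.00, crystal orb 98.25 lead.
The ratio heuristic lands on ruby pendant + jeweled dagger + ivory figurine + crystal orb + ancient tome + amber amulet (3778) but leaves 2 lb idle.
Dropping ivory figurine frees 13 lb; slotting in pearl string (14 lb) lifts the total to 3823 at 39 lb.
Runner-up ruby pendant + jeweled dagger + ivory figurine + crystal orb + ancient tome + amber amulet tops out at 3778.

3823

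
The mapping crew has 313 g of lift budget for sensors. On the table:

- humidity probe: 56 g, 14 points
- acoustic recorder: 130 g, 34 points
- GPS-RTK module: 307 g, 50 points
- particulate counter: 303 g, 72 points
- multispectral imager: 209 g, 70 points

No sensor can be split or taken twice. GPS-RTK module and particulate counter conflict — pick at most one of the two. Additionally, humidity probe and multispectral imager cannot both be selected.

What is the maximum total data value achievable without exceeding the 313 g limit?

Particulate counter uses 303 of the 313 g and totals 72.

72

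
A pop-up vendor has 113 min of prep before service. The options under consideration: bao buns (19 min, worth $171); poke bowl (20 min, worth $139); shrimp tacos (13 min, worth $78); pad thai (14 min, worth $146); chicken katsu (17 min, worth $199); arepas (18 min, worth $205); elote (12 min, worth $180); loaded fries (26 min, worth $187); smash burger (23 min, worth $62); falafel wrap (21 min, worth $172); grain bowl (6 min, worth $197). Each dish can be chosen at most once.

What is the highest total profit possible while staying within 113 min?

Taking the top-ratio dishes first gives bao buns + pad thai + chicken katsu + arepas + elote + falafel wrap + grain bowl for 1270 (107 min).
Dropping falafel wrap frees 21 min; slotting in loaded fries (26 min) lifts the total to 1285 at 112 min.
Every other selection either busts 113 min or fails to beat 1285.

1285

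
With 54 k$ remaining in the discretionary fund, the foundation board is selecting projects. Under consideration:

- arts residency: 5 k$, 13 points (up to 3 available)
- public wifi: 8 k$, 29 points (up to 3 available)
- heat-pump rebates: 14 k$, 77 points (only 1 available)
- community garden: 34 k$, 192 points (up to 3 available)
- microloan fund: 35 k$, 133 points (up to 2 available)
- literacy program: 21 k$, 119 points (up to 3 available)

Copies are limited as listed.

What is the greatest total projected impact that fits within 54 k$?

Ranking by ratio (projected impact/k$): literacy program 5.67, community garden 5.65, heat-pump rebates 5.50, microloan fund 3.80.
The ratio heuristic lands on public wifi + 2×literacy program (267) but leaves 4 k$ idle.
A better packing is arts residency + heat-pump rebates + community garden: 53 k$, total 282.
No other feasible combination exceeds 282.

282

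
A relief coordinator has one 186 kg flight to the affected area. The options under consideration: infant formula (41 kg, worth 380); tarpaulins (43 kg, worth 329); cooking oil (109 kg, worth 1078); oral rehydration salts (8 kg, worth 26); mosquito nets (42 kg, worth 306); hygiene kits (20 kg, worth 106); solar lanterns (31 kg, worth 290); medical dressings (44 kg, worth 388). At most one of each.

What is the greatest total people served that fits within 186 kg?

The ratio heuristic lands on infant formula + cooking oil + solar lanterns (1748) but leaves 5 kg idle.
The 41 kg tied up in infant formula is better spent on medical dressings — total rises to 1756 (184 kg).
Nothing else within 186 kg beats 1756.

1756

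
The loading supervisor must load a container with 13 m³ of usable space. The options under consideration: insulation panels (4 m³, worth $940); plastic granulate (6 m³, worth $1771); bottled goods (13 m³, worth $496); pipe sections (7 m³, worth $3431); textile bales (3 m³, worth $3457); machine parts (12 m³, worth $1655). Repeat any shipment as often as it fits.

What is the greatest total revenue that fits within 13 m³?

13828

Density check — textile bales 1152.33, pipe sections 490.14, plastic granulate 295.17, insulation panels 235.00 are the best per m³.
4×textile bales uses 12 of the 13 m³ and totals 13828.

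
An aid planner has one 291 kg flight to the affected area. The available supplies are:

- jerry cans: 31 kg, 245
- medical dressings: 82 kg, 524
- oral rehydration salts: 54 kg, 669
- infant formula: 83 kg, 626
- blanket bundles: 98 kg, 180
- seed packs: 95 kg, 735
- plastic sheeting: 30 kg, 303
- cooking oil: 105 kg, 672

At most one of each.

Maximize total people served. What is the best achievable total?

2379

Ranking by ratio (people served/kg): oral rehydration salts 12.39, plastic sheeting 10.10, jerry cans 7.90, seed packs 7.74.
The ratio heuristic lands on jerry cans + oral rehydration salts + seed packs + plastic sheeting (1952) but leaves 81 kg idle.
The 31 kg tied up in jerry cans is better spent on cooking oil — total rises to 2379 (284 kg).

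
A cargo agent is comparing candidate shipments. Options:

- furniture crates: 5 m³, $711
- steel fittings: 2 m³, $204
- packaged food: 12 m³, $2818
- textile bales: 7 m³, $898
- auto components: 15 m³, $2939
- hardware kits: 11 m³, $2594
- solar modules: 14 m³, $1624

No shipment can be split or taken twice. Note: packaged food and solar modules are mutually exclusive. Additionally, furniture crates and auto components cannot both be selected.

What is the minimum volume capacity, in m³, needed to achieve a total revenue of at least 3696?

19

Look for the lowest-volume combination reaching 3696.
furniture crates + steel fittings + packaged food: 3733 revenue at 19 m³.
No combination under 19 m³ hits 3696.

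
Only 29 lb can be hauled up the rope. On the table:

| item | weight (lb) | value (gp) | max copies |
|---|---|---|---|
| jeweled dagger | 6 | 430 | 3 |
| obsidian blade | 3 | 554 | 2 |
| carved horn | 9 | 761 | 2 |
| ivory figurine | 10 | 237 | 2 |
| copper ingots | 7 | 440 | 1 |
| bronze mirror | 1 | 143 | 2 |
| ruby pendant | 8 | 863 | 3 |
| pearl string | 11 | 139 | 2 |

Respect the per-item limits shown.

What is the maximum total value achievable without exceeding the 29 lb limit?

3429

A density-first pass picks 2×obsidian blade + 2×bronze mirror + 2×ruby pendant — 3120 at 24 lb.
The 3 lb tied up in obsidian blade is better spent on ruby pendant — total rises to 3429 (29 lb).
Nothing else within 29 lb beats 3429.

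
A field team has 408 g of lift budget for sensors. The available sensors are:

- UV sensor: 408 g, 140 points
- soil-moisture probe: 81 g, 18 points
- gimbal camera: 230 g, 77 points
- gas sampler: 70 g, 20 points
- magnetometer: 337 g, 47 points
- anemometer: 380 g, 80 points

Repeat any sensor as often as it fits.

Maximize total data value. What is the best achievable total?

Best packing: UV sensor — 408 g, 140 total.

140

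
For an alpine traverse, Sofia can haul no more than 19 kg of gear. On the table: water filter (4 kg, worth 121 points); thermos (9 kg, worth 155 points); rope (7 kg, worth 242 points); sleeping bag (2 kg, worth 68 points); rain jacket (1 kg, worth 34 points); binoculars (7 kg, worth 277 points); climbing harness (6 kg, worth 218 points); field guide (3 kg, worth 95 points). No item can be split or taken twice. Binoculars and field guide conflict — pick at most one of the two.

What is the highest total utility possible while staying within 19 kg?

684

Best packing: water filter + sleeping bag + binoculars + climbing harness — 19 kg, 684 total.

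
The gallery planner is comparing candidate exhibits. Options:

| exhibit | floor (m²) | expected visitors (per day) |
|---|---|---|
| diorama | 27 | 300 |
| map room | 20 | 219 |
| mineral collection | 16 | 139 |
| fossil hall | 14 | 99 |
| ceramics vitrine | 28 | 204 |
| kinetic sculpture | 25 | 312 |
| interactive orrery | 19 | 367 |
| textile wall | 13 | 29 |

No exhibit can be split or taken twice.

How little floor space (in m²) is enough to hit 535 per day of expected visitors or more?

39

Need the lightest bundle worth ≥ 535.
map room + interactive orrery: 586 expected visitors at 39 m².
Any bundle with less than 39 m² falls short of 535.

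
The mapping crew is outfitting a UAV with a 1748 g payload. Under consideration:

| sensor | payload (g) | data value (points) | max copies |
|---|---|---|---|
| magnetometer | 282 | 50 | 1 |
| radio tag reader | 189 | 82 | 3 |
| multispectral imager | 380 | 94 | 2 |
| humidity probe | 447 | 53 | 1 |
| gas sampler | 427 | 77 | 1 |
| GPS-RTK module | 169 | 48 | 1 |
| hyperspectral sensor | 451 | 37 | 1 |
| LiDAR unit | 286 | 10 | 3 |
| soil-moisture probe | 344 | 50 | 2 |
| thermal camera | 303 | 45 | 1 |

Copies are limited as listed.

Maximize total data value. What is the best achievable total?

488

The ratio heuristic lands on 3×radio tag reader + 2×multispectral imager + GPS-RTK module (482) but leaves 252 g idle.
Replace multispectral imager with magnetometer + soil-moisture probe: the trade gains 6 net, giving 488 at 1742 g.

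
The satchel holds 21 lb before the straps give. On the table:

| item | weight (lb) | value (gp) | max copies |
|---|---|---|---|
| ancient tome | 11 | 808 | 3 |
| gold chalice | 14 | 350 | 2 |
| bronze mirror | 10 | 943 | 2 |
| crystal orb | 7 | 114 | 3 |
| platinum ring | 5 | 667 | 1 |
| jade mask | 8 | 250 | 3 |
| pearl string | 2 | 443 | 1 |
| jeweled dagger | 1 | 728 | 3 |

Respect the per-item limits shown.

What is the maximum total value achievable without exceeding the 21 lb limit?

4237

The ratio ordering already packs tightly: bronze mirror + platinum ring + pearl string + 3×jeweled dagger, 20 lb, 4237.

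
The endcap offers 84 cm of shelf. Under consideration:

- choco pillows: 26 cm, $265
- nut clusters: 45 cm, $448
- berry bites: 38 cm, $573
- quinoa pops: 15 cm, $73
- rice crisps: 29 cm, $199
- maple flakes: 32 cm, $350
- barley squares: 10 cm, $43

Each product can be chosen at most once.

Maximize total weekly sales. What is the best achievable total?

1021

A density-first pass picks berry bites + maple flakes + barley squares — 966 at 80 cm.
Replace maple flakes and barley squares with nut clusters: the trade gains 55 net, giving 1021 at 83 cm.
No other feasible combination exceeds 1021.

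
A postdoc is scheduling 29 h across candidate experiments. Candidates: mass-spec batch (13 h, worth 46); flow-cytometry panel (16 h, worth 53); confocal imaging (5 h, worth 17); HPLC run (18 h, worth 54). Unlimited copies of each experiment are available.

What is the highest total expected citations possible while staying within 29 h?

The ratio heuristic lands on 2×mass-spec batch (92) but leaves 3 h idle.
Dropping mass-spec batch frees 13 h; slotting in flow-cytometry panel (16 h) lifts the total to 99 at 29 h.

99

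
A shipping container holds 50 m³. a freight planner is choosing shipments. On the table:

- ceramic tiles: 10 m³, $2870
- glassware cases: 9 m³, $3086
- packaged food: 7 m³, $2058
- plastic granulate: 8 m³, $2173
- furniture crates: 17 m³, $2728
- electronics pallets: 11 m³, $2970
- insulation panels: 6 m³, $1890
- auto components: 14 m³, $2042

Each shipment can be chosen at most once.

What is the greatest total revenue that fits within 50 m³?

The ratio heuristic lands on ceramic tiles + glassware cases + packaged food + plastic granulate + insulation panels (12077) but leaves 10 m³ idle.
Dropping insulation panels frees 6 m³; slotting in electronics pallets (11 m³) lifts the total to 13157 at 45 m³.
No other feasible combination exceeds 13157.

13157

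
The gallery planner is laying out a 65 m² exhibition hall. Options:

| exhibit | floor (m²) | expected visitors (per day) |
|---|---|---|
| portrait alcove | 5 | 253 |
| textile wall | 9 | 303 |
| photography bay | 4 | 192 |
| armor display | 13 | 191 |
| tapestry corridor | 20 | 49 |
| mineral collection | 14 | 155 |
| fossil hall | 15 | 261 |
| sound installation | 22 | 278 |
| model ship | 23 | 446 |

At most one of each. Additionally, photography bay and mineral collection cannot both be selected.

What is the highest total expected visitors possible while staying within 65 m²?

Taking the top-ratio exhibits first gives portrait alcove + textile wall + photography bay + fossil hall + model ship for 1455 (56 m²).
Dropping fossil hall frees 15 m²; slotting in sound installation (22 m²) lifts the total to 1472 at 63 m².

1472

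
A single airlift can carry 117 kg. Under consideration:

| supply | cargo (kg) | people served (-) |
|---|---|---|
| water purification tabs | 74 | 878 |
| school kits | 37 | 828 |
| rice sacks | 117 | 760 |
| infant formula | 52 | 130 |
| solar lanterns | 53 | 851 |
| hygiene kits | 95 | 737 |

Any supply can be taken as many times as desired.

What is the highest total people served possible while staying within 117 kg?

Taking 3×school kits: 111 kg used, 2484 in people served.
That's the maximum — no swap from here does better than 2484.

2484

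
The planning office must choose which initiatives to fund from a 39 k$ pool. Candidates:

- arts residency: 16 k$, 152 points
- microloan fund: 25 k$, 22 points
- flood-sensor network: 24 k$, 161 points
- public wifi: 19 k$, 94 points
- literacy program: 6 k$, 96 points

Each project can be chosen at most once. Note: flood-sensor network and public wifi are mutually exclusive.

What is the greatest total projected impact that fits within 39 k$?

Taking the top-ratio projects first gives arts residency + literacy program for 248 (22 k$).
Dropping arts residency frees 16 k$; slotting in flood-sensor network (24 k$) lifts the total to 257 at 30 k$.
Runner-up arts residency + literacy program tops out at 248.

257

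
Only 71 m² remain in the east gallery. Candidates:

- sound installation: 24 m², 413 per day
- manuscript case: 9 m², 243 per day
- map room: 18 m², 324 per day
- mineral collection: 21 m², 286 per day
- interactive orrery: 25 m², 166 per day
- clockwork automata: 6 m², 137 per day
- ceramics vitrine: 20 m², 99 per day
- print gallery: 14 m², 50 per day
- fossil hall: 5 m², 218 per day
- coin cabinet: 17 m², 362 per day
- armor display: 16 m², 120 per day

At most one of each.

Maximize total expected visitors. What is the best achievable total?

Density check — fossil hall 43.60, manuscript case 27.00, clockwork automata 22.83, coin cabinet 21.29 are the best per m².
Greedy by ratio would take manuscript case + map room + clockwork automata + fossil hall + coin cabinet + armor display: 71 m² used, total 1404.
Dropping manuscript case and armor display frees 25 m²; slotting in sound installation (24 m²) lifts the total to 1454 at 70 m².

1454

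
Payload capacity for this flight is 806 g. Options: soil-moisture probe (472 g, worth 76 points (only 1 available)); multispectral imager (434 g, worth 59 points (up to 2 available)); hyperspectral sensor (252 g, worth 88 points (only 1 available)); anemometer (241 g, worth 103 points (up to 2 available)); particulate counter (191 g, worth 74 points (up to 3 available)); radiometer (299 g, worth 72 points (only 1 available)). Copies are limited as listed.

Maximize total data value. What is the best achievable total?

Density check — anemometer 0.43, particulate counter 0.39, hyperspectral sensor 0.35, radiometer 0.24 are the best per g.
A density-first pass picks 2×anemometer + particulate counter — 280 at 673 g.
Dropping particulate counter frees 191 g; slotting in hyperspectral sensor (252 g) lifts the total to 294 at 734 g.

294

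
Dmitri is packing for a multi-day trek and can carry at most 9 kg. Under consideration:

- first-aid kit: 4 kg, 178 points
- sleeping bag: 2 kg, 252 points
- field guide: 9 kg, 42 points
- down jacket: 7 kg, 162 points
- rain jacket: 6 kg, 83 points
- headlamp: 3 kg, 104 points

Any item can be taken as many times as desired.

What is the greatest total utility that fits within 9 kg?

1008

Ranking by ratio (utility/kg): sleeping bag 126.00, first-aid kit 44.50, headlamp 34.67.
Taking 4×sleeping bag: 8 kg used, 1008 in utility.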